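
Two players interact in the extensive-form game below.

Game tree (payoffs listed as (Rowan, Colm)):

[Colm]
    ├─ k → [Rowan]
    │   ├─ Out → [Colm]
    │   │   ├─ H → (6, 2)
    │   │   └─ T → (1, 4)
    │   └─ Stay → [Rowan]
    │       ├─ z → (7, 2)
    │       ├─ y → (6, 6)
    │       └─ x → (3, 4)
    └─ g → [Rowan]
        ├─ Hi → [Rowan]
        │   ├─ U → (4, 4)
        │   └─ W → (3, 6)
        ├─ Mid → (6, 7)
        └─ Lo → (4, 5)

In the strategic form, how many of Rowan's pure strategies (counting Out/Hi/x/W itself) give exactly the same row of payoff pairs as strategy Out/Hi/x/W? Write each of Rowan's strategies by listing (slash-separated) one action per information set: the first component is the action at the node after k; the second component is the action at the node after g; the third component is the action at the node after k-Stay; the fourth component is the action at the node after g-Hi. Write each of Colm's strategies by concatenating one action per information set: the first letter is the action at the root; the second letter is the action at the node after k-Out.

3

Row for Out/Hi/x/W (columns kH, kT, gH, gT): (6,2) (1,4) (3,6) (3,6).
Under Out/Hi/x/W, Rowan's choice at the node after k-Stay can never be reached regardless of what Colm does, so varying those choices leaves every outcome unchanged.
Holding the reachable choices fixed and varying the unreachable one freely already gives 3 equivalent strategies.
No other strategy reproduces this row, so those 3 are the full class: Out/Hi/z/W, Out/Hi/y/W, Out/Hi/x/W.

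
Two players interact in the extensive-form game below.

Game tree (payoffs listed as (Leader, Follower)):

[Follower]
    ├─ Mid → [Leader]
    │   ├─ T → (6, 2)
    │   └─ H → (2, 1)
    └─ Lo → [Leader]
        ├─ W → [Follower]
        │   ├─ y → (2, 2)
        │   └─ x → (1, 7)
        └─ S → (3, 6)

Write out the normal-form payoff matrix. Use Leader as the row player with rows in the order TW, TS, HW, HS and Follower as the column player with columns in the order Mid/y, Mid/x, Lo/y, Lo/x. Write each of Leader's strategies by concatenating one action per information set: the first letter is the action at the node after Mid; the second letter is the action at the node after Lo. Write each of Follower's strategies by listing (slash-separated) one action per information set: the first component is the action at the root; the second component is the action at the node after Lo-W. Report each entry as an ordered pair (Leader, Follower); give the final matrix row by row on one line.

TW: (6,2) (6,2) (2,2) (1,7) | TS: (6,2) (6,2) (3,6) (3,6) | HW: (2,1) (2,1) (2,2) (1,7) | HS: (2,1) (2,1) (3,6) (3,6)

Row TW: Mid/y→(6,2), Mid/x→(6,2), Lo/y→(2,2), Lo/x→(1,7)
Row TS: Mid/y→(6,2), Mid/x→(6,2), Lo/y→(3,6), Lo/x→(3,6)
Row HW: Mid/y→(2,1), Mid/x→(2,1), Lo/y→(2,2), Lo/x→(1,7)
Row HS: Mid/y→(2,1), Mid/x→(2,1), Lo/y→(3,6), Lo/x→(3,6)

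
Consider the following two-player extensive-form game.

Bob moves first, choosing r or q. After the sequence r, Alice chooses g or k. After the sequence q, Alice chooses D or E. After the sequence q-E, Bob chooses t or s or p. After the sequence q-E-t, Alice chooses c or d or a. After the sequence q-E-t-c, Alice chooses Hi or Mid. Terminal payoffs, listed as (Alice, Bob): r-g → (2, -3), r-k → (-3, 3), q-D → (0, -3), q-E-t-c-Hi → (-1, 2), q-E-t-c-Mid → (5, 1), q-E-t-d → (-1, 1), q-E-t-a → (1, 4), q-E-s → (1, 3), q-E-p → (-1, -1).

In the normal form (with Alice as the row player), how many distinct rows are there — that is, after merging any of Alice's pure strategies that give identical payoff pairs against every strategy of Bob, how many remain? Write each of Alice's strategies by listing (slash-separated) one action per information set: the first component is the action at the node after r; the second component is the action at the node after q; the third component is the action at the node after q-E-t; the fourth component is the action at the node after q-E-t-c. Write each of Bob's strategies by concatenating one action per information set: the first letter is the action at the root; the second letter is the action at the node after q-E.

Alice has 24 pure strategies: g/D/c/Hi, g/D/c/Mid, g/D/d/Hi, g/D/d/Mid, g/D/a/Hi, g/D/a/Mid, g/E/c/Hi, g/E/c/Mid, g/E/d/Hi, g/E/d/Mid, g/E/a/Hi, g/E/a/Mid, k/D/c/Hi, k/D/c/Mid, k/D/d/Hi, k/D/d/Mid, k/D/a/Hi, k/D/a/Mid, k/E/c/Hi, k/E/c/Mid, k/E/d/Hi, k/E/d/Mid, k/E/a/Hi, k/E/a/Mid. Columns: rt, rs, rp, qt, qs, qp.
{g/D/c/Hi, g/D/c/Mid, g/D/d/Hi, g/D/d/Mid, g/D/a/Hi, g/D/a/Mid} → row (2,-3) (2,-3) (2,-3) (0,-3) (0,-3) (0,-3)
{g/E/c/Hi} → row (2,-3) (2,-3) (2,-3) (-1,2) (1,3) (-1,-1)
{g/E/c/Mid} → row (2,-3) (2,-3) (2,-3) (5,1) (1,3) (-1,-1)
{g/E/d/Hi, g/E/d/Mid} → row (2,-3) (2,-3) (2,-3) (-1,1) (1,3) (-1,-1)
{g/E/a/Hi, g/E/a/Mid} → row (2,-3) (2,-3) (2,-3) (1,4) (1,3) (-1,-1)
{k/D/c/Hi, k/D/c/Mid, k/D/d/Hi, k/D/d/Mid, k/D/a/Hi, k/D/a/Mid} → row (-3,3) (-3,3) (-3,3) (0,-3) (0,-3) (0,-3)
{k/E/c/Hi} → row (-3,3) (-3,3) (-3,3) (-1,2) (1,3) (-1,-1)
{k/E/c/Mid} → row (-3,3) (-3,3) (-3,3) (5,1) (1,3) (-1,-1)
{k/E/d/Hi, k/E/d/Mid} → row (-3,3) (-3,3) (-3,3) (-1,1) (1,3) (-1,-1)
{k/E/a/Hi, k/E/a/Mid} → row (-3,3) (-3,3) (-3,3) (1,4) (1,3) (-1,-1)
That's 10 distinct rows out of 24 strategies.

10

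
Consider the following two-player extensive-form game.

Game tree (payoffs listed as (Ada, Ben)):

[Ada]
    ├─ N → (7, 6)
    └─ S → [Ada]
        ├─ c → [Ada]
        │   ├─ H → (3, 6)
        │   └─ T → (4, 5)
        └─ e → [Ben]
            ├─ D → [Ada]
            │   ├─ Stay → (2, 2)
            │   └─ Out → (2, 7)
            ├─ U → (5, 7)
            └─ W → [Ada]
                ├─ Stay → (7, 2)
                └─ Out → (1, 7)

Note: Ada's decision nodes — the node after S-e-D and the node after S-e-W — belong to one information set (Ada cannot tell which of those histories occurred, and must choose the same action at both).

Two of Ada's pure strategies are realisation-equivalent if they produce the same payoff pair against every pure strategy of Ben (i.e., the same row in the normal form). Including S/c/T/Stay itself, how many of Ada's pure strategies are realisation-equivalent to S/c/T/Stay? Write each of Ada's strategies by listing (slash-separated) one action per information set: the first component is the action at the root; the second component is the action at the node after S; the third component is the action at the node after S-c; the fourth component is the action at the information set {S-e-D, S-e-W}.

Row for S/c/T/Stay (columns D, U, W): (4,5) (4,5) (4,5).
Under S/c/T/Stay, Ada's choice at the information set {S-e-D, S-e-W} can never be reached regardless of what Ben does, so varying those choices leaves every outcome unchanged.
Holding the reachable choices fixed and varying the unreachable one freely already gives 2 equivalent strategies.
No other strategy reproduces this row, so those 2 are the full class: S/c/T/Stay, S/c/T/Out.

2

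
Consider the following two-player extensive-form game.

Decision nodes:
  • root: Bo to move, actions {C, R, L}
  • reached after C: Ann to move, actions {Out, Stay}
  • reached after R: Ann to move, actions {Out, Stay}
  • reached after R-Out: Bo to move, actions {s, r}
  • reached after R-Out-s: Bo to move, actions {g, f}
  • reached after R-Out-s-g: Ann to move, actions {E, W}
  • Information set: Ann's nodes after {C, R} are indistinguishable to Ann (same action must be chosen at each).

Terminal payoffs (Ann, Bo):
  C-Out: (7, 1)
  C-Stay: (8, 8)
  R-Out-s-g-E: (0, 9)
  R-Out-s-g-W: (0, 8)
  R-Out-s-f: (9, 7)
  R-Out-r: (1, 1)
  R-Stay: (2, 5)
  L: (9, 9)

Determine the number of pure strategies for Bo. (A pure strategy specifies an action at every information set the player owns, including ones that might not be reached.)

Bo owns the root with actions {C, R, L} — three choices.
Bo owns the node after R-Out with actions {s, r} — two choices.
Bo owns the node after R-Out-s with actions {g, f} — two choices.
A pure strategy fixes one action at each information set independently, so the count is the product 3 × 2 × 2 = 12.
(For reference, Ann has 4 pure strategies, giving a 12×4 normal-form matrix.)

12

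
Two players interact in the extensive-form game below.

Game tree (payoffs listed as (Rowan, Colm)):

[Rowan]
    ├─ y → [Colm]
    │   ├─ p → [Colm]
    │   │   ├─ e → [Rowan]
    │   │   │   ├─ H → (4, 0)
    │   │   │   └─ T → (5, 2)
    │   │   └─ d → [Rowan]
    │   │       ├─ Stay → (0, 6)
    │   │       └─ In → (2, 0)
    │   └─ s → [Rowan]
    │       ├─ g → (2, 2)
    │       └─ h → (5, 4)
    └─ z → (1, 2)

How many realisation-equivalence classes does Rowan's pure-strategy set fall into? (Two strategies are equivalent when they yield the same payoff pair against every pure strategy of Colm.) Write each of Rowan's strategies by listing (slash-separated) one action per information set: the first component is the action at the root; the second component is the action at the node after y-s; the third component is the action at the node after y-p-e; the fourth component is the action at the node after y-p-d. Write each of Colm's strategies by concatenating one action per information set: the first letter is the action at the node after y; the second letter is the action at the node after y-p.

9

Rowan has 16 pure strategies: y/g/H/Stay, y/g/H/In, y/g/T/Stay, y/g/T/In, y/h/H/Stay, y/h/H/In, y/h/T/Stay, y/h/T/In, z/g/H/Stay, z/g/H/In, z/g/T/Stay, z/g/T/In, z/h/H/Stay, z/h/H/In, z/h/T/Stay, z/h/T/In. Columns: pe, pd, se, sd.
{y/g/H/Stay} → row (4,0) (0,6) (2,2) (2,2)
{y/g/H/In} → row (4,0) (2,0) (2,2) (2,2)
{y/g/T/Stay} → row (5,2) (0,6) (2,2) (2,2)
{y/g/T/In} → row (5,2) (2,0) (2,2) (2,2)
{y/h/H/Stay} → row (4,0) (0,6) (5,4) (5,4)
{y/h/H/In} → row (4,0) (2,0) (5,4) (5,4)
{y/h/T/Stay} → row (5,2) (0,6) (5,4) (5,4)
{y/h/T/In} → row (5,2) (2,0) (5,4) (5,4)
{z/g/H/Stay, z/g/H/In, z/g/T/Stay, z/g/T/In, z/h/H/Stay, z/h/H/In, z/h/T/Stay, z/h/T/In} → row (1,2) (1,2) (1,2) (1,2)
That's 9 distinct rows out of 16 strategies.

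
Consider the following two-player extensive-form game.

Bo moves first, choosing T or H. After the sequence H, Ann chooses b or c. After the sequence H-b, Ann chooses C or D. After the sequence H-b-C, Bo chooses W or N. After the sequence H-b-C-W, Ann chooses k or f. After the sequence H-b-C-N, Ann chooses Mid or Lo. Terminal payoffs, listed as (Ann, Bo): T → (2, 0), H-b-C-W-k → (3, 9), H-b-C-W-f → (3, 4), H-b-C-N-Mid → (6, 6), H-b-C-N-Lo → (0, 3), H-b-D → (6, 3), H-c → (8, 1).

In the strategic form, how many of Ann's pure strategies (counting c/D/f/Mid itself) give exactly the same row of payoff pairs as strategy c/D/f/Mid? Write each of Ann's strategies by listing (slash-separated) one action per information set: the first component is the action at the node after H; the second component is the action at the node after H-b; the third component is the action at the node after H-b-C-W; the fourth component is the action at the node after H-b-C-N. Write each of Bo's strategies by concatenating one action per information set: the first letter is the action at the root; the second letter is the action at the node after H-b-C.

8

Row for c/D/f/Mid (columns TW, TN, HW, HN): (2,0) (2,0) (8,1) (8,1).
Under c/D/f/Mid, Ann's choice at the node after H-b and at the node after H-b-C-W and at the node after H-b-C-N can never be reached regardless of what Bo does, so varying those choices leaves every outcome unchanged.
Holding the reachable choices fixed and varying the unreachable ones freely already gives 2 × 2 × 2 = 8 equivalent strategies.
No other strategy reproduces this row, so those 8 are the full class: c/C/k/Mid, c/C/k/Lo, c/C/f/Mid, c/C/f/Lo, c/D/k/Mid, c/D/k/Lo, c/D/f/Mid, c/D/f/Lo.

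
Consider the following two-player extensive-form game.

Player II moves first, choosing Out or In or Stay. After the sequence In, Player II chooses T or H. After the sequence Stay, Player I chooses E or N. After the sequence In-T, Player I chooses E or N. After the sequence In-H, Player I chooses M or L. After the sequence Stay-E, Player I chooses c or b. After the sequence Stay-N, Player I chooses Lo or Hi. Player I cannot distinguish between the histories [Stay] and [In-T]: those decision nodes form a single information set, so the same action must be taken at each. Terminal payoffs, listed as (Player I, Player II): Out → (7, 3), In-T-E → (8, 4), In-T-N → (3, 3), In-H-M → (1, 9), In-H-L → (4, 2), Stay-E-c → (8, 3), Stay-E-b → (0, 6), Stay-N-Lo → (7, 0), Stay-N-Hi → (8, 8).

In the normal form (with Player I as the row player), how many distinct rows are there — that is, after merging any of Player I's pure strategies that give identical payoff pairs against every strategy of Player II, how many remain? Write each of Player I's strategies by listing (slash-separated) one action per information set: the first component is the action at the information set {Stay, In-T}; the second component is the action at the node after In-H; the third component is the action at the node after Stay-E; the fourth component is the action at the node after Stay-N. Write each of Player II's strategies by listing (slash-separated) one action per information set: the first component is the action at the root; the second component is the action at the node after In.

Player I has 16 pure strategies: E/M/c/Lo, E/M/c/Hi, E/M/b/Lo, E/M/b/Hi, E/L/c/Lo, E/L/c/Hi, E/L/b/Lo, E/L/b/Hi, N/M/c/Lo, N/M/c/Hi, N/M/b/Lo, N/M/b/Hi, N/L/c/Lo, N/L/c/Hi, N/L/b/Lo, N/L/b/Hi. Columns: Out/T, Out/H, In/T, In/H, Stay/T, Stay/H.
{E/M/c/Lo, E/M/c/Hi} → row (7,3) (7,3) (8,4) (1,9) (8,3) (8,3)
{E/M/b/Lo, E/M/b/Hi} → row (7,3) (7,3) (8,4) (1,9) (0,6) (0,6)
{E/L/c/Lo, E/L/c/Hi} → row (7,3) (7,3) (8,4) (4,2) (8,3) (8,3)
{E/L/b/Lo, E/L/b/Hi} → row (7,3) (7,3) (8,4) (4,2) (0,6) (0,6)
{N/M/c/Lo, N/M/b/Lo} → row (7,3) (7,3) (3,3) (1,9) (7,0) (7,0)
{N/M/c/Hi, N/M/b/Hi} → row (7,3) (7,3) (3,3) (1,9) (8,8) (8,8)
{N/L/c/Lo, N/L/b/Lo} → row (7,3) (7,3) (3,3) (4,2) (7,0) (7,0)
{N/L/c/Hi, N/L/b/Hi} → row (7,3) (7,3) (3,3) (4,2) (8,8) (8,8)
That's 8 distinct rows out of 16 strategies.

8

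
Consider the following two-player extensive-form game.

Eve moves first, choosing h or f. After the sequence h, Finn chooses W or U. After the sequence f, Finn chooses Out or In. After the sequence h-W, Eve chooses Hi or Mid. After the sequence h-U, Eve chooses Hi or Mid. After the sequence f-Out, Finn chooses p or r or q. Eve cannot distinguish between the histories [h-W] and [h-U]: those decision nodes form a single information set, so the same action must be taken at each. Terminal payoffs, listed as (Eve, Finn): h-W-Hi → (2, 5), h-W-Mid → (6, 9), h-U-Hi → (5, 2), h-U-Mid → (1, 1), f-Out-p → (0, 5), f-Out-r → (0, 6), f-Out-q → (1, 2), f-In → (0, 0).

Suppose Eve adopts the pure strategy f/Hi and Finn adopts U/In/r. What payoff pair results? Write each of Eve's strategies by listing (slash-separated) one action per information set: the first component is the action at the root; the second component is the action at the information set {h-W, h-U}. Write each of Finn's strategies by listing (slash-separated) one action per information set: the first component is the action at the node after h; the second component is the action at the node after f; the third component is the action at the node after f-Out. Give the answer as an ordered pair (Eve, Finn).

Trace the play path from the root:
  Eve plays f
  Finn plays In at [f]
→ terminal payoff (0, 0).
(Eve's choice at the information set {h-W, h-U} is never reached on this path, so it doesn't affect the outcome.)

(0, 0)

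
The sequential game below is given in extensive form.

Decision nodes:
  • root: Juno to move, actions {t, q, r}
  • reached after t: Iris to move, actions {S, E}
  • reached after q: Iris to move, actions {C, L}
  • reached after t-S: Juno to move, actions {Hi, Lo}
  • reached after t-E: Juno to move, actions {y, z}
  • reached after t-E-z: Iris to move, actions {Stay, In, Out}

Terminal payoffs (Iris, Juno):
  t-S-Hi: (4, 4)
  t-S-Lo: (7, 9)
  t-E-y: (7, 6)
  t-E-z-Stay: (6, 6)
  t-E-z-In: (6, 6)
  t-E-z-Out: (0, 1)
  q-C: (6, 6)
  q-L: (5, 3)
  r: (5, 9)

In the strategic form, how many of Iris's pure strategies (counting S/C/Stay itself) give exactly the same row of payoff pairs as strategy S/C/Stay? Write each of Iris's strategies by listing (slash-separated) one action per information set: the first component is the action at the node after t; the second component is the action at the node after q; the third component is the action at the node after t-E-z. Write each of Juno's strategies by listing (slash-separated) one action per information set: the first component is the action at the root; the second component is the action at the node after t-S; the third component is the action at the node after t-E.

3

Row for S/C/Stay (columns t/Hi/y, t/Hi/z, t/Lo/y, t/Lo/z, q/Hi/y, q/Hi/z, q/Lo/y, q/Lo/z, r/Hi/y, r/Hi/z, r/Lo/y, r/Lo/z): (4,4) (4,4) (7,9) (7,9) (6,6) (6,6) (6,6) (6,6) (5,9) (5,9) (5,9) (5,9).
Under S/C/Stay, Iris's choice at the node after t-E-z can never be reached regardless of what Juno does, so varying those choices leaves every outcome unchanged.
Holding the reachable choices fixed and varying the unreachable one freely already gives 3 equivalent strategies.
No other strategy reproduces this row, so those 3 are the full class: S/C/Stay, S/C/In, S/C/Out.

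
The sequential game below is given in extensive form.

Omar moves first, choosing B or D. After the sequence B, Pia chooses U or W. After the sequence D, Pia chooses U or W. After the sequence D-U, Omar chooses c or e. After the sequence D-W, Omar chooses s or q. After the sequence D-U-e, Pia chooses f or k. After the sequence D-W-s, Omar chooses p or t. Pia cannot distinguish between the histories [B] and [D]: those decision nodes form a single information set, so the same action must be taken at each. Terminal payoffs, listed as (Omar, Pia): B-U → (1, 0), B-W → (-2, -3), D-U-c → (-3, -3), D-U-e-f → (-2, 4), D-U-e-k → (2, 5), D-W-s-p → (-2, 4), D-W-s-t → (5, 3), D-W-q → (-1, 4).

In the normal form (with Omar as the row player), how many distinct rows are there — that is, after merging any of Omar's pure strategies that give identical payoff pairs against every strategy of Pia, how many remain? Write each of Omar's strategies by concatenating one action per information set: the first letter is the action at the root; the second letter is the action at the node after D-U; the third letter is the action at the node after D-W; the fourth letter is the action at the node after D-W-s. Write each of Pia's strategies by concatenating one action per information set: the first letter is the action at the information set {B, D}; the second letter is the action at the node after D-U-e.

Omar has 16 pure strategies: Bcsp, Bcst, Bcqp, Bcqt, Besp, Best, Beqp, Beqt, Dcsp, Dcst, Dcqp, Dcqt, Desp, Dest, Deqp, Deqt. Columns: Uf, Uk, Wf, Wk.
{Bcsp, Bcst, Bcqp, Bcqt, Besp, Best, Beqp, Beqt} → row (1,0) (1,0) (-2,-3) (-2,-3)
{Dcsp} → row (-3,-3) (-3,-3) (-2,4) (-2,4)
{Dcst} → row (-3,-3) (-3,-3) (5,3) (5,3)
{Dcqp, Dcqt} → row (-3,-3) (-3,-3) (-1,4) (-1,4)
{Desp} → row (-2,4) (2,5) (-2,4) (-2,4)
{Dest} → row (-2,4) (2,5) (5,3) (5,3)
{Deqp, Deqt} → row (-2,4) (2,5) (-1,4) (-1,4)
That's 7 distinct rows out of 16 strategies.

7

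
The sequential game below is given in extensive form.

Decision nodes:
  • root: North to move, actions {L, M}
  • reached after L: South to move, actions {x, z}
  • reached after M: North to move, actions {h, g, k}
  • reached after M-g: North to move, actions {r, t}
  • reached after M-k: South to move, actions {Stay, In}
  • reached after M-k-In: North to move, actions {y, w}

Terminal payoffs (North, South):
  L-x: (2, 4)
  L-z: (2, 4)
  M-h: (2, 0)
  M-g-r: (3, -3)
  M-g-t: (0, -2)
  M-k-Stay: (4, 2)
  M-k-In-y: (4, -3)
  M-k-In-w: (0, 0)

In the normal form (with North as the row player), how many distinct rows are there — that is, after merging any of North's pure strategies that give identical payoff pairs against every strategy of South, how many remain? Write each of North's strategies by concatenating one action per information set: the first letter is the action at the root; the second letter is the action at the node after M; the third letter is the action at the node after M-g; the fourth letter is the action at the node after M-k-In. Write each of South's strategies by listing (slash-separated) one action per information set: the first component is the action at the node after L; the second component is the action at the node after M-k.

6

North has 24 pure strategies: Lhry, Lhrw, Lhty, Lhtw, Lgry, Lgrw, Lgty, Lgtw, Lkry, Lkrw, Lkty, Lktw, Mhry, Mhrw, Mhty, Mhtw, Mgry, Mgrw, Mgty, Mgtw, Mkry, Mkrw, Mkty, Mktw. Columns: x/Stay, x/In, z/Stay, z/In.
{Lhry, Lhrw, Lhty, Lhtw, Lgry, Lgrw, Lgty, Lgtw, Lkry, Lkrw, Lkty, Lktw} → row (2,4) (2,4) (2,4) (2,4)
{Mhry, Mhrw, Mhty, Mhtw} → row (2,0) (2,0) (2,0) (2,0)
{Mgry, Mgrw} → row (3,-3) (3,-3) (3,-3) (3,-3)
{Mgty, Mgtw} → row (0,-2) (0,-2) (0,-2) (0,-2)
{Mkry, Mkty} → row (4,2) (4,-3) (4,2) (4,-3)
{Mkrw, Mktw} → row (4,2) (0,0) (4,2) (0,0)
That's 6 distinct rows out of 24 strategies.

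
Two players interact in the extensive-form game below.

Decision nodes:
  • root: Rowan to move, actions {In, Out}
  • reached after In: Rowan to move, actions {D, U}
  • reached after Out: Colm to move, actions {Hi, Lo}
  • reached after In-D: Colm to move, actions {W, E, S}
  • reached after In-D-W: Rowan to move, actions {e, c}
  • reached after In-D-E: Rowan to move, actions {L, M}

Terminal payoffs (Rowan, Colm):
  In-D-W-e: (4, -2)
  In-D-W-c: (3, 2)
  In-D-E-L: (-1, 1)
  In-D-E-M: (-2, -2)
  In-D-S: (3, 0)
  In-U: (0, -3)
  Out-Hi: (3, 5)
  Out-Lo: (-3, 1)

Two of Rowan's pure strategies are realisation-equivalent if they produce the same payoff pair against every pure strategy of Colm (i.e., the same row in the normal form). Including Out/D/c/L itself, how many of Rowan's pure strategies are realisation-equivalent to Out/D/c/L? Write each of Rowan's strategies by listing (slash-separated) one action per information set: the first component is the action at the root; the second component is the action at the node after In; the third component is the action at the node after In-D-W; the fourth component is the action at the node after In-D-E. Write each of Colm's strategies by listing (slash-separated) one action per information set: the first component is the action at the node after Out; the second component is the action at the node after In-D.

8

Row for Out/D/c/L (columns Hi/W, Hi/E, Hi/S, Lo/W, Lo/E, Lo/S): (3,5) (3,5) (3,5) (-3,1) (-3,1) (-3,1).
Under Out/D/c/L, Rowan's choice at the node after In and at the node after In-D-W and at the node after In-D-E can never be reached regardless of what Colm does, so varying those choices leaves every outcome unchanged.
Holding the reachable choices fixed and varying the unreachable ones freely already gives 2 × 2 × 2 = 8 equivalent strategies.
No other strategy reproduces this row, so those 8 are the full class: Out/D/e/L, Out/D/e/M, Out/D/c/L, Out/D/c/M, Out/U/e/L, Out/U/e/M, Out/U/c/L, Out/U/c/M.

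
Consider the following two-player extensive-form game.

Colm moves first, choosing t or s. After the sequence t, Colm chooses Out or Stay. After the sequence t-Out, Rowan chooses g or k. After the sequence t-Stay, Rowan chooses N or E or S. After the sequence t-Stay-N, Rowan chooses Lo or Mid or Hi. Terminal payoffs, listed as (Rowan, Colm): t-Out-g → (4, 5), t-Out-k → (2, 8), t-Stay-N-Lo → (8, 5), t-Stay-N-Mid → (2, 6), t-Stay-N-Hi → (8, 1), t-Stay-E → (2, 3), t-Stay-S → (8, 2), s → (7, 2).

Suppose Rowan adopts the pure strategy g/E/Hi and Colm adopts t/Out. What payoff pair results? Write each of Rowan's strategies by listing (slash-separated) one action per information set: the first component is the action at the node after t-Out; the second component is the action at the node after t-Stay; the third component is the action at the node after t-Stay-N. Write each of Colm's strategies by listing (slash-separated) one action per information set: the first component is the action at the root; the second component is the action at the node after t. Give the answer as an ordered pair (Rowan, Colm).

(4, 5)

Trace the play path from the root:
  Colm plays t
  Colm plays Out at [t]
  Rowan plays g at [t-Out]
→ terminal payoff (4, 5).
(Rowan's choice at the node after t-Stay is never reached on this path, so it doesn't affect the outcome.)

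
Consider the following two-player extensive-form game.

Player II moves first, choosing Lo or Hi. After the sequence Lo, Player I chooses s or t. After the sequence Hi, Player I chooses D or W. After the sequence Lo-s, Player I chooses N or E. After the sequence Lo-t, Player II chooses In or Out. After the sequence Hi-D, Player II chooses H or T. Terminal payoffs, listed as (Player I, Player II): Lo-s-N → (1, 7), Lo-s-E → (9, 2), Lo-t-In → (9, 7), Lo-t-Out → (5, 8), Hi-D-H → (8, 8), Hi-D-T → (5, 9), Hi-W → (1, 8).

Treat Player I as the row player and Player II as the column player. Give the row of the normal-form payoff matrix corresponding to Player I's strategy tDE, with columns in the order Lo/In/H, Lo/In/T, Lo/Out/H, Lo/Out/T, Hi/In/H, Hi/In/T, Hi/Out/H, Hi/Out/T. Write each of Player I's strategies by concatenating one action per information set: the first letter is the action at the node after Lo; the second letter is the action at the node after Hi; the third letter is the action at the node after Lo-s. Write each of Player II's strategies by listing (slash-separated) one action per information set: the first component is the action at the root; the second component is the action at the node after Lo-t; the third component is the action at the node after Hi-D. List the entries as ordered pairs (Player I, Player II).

vs Lo/In/H: Player II plays Lo → Player I plays t at [Lo] → Player II plays In at [Lo-t] → (9, 7)
vs Lo/In/T: Player II plays Lo → Player I plays t at [Lo] → Player II plays In at [Lo-t] → (9, 7)
vs Lo/Out/H: Player II plays Lo → Player I plays t at [Lo] → Player II plays Out at [Lo-t] → (5, 8)
vs Lo/Out/T: Player II plays Lo → Player I plays t at [Lo] → Player II plays Out at [Lo-t] → (5, 8)
vs Hi/In/H: Player II plays Hi → Player I plays D at [Hi] → Player II plays H at [Hi-D] → (8, 8)
vs Hi/In/T: Player II plays Hi → Player I plays D at [Hi] → Player II plays T at [Hi-D] → (5, 9)
vs Hi/Out/H: Player II plays Hi → Player I plays D at [Hi] → Player II plays H at [Hi-D] → (8, 8)
vs Hi/Out/T: Player II plays Hi → Player I plays D at [Hi] → Player II plays T at [Hi-D] → (5, 9)

(9,7) (9,7) (5,8) (5,8) (8,8) (5,9) (8,8) (5,9)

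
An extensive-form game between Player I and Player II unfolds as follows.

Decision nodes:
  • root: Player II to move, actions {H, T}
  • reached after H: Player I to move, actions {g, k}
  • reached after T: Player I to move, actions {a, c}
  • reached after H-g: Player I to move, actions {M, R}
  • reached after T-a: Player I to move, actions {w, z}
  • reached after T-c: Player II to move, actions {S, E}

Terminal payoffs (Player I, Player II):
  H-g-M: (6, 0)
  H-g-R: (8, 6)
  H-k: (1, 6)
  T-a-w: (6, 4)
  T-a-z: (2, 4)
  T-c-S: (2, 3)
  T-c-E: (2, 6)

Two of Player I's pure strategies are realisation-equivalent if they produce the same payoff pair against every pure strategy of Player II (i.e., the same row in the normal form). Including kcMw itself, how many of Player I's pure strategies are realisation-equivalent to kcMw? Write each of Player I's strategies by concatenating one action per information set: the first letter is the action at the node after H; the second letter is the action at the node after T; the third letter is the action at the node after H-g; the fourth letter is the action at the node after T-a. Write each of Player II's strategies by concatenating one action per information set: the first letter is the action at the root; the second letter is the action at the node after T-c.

4

Row for kcMw (columns HS, HE, TS, TE): (1,6) (1,6) (2,3) (2,6).
Under kcMw, Player I's choice at the node after H-g and at the node after T-a can never be reached regardless of what Player II does, so varying those choices leaves every outcome unchanged.
Holding the reachable choices fixed and varying the unreachable ones freely already gives 2 × 2 = 4 equivalent strategies.
No other strategy reproduces this row, so those 4 are the full class: kcMw, kcMz, kcRw, kcRz.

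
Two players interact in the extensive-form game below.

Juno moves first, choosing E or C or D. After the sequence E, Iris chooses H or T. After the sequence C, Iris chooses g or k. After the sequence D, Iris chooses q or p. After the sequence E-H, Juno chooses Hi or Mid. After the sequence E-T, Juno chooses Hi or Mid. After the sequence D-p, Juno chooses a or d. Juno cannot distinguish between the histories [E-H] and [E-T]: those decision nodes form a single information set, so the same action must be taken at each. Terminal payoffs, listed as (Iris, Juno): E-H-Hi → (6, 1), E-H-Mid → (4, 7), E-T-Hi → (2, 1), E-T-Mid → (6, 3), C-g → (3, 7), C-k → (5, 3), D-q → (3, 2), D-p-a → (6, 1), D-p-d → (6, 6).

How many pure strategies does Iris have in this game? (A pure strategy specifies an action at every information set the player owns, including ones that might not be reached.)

8

Iris owns the node after E with actions {H, T} — two choices.
Iris owns the node after C with actions {g, k} — two choices.
Iris owns the node after D with actions {q, p} — two choices.
A pure strategy fixes one action at each information set independently, so the count is the product 2 × 2 × 2 = 8.
(For reference, Juno has 12 pure strategies, giving a 8×12 normal-form matrix.)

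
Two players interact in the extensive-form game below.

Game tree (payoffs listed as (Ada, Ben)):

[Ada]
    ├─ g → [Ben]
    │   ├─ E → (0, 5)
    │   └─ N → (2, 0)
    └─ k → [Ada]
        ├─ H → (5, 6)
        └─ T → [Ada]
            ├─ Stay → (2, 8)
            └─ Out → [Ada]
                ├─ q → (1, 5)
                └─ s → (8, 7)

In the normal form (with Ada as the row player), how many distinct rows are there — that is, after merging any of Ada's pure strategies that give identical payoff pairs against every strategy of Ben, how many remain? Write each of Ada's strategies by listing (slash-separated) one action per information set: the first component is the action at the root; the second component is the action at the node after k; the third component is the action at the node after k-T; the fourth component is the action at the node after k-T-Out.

5

Ada has 16 pure strategies: g/H/Stay/q, g/H/Stay/s, g/H/Out/q, g/H/Out/s, g/T/Stay/q, g/T/Stay/s, g/T/Out/q, g/T/Out/s, k/H/Stay/q, k/H/Stay/s, k/H/Out/q, k/H/Out/s, k/T/Stay/q, k/T/Stay/s, k/T/Out/q, k/T/Out/s. Columns: E, N.
{g/H/Stay/q, g/H/Stay/s, g/H/Out/q, g/H/Out/s, g/T/Stay/q, g/T/Stay/s, g/T/Out/q, g/T/Out/s} → row (0,5) (2,0)
{k/H/Stay/q, k/H/Stay/s, k/H/Out/q, k/H/Out/s} → row (5,6) (5,6)
{k/T/Stay/q, k/T/Stay/s} → row (2,8) (2,8)
{k/T/Out/q} → row (1,5) (1,5)
{k/T/Out/s} → row (8,7) (8,7)
That's 5 distinct rows out of 16 strategies.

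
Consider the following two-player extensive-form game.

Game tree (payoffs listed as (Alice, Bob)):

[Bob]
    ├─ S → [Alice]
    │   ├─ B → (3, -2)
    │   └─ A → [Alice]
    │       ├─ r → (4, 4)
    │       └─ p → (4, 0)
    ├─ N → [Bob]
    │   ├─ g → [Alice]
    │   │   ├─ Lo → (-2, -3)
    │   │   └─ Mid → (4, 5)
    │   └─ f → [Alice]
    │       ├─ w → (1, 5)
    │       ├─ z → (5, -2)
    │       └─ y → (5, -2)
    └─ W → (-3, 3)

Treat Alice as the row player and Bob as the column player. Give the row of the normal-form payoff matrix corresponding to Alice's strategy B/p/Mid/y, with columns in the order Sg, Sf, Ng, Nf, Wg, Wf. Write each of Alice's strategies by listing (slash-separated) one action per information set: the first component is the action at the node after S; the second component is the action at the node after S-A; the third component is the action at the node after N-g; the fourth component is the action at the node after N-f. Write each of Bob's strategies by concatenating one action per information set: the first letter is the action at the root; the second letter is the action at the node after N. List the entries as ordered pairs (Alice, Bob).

vs Sg: Bob plays S → Alice plays B at [S] → (3, -2)
vs Sf: Bob plays S → Alice plays B at [S] → (3, -2)
vs Ng: Bob plays N → Bob plays g at [N] → Alice plays Mid at [N-g] → (4, 5)
vs Nf: Bob plays N → Bob plays f at [N] → Alice plays y at [N-f] → (5, -2)
vs Wg: Bob plays W → (-3, 3)
vs Wf: Bob plays W → (-3, 3)

(3,-2) (3,-2) (4,5) (5,-2) (-3,3) (-3,3)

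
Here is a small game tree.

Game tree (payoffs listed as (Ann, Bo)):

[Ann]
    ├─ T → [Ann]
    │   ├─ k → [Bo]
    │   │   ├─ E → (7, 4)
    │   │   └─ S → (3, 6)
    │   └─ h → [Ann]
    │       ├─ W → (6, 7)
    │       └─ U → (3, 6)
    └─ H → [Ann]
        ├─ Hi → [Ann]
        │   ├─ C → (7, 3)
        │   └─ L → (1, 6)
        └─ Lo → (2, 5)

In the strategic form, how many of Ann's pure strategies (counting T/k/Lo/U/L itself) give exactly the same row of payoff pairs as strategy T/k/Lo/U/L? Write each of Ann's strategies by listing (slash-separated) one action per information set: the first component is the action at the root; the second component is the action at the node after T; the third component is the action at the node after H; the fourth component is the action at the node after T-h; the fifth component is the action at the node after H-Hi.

Row for T/k/Lo/U/L (columns E, S): (7,4) (3,6).
Under T/k/Lo/U/L, Ann's choice at the node after H and at the node after T-h and at the node after H-Hi can never be reached regardless of what Bo does, so varying those choices leaves every outcome unchanged.
Holding the reachable choices fixed and varying the unreachable ones freely already gives 2 × 2 × 2 = 8 equivalent strategies.
No other strategy reproduces this row, so those 8 are the full class: T/k/Hi/W/C, T/k/Hi/W/L, T/k/Hi/U/C, T/k/Hi/U/L, T/k/Lo/W/C, T/k/Lo/W/L, T/k/Lo/U/C, T/k/Lo/U/L.

8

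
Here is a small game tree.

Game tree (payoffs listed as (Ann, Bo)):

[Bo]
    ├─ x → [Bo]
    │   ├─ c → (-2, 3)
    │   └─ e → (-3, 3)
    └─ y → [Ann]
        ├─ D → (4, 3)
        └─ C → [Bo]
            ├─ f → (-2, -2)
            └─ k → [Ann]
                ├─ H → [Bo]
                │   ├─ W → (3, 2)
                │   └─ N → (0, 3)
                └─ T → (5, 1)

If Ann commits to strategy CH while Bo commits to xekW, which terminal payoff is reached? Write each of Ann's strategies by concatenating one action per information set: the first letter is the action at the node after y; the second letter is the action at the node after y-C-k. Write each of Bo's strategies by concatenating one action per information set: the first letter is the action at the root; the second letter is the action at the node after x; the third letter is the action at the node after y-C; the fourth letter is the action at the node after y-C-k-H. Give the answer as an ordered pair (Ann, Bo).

(-3, 3)

Trace the play path from the root:
  Bo plays x
  Bo plays e at [x]
→ terminal payoff (-3, 3).
(Ann's choice at the node after y is never reached on this path, so it doesn't affect the outcome.)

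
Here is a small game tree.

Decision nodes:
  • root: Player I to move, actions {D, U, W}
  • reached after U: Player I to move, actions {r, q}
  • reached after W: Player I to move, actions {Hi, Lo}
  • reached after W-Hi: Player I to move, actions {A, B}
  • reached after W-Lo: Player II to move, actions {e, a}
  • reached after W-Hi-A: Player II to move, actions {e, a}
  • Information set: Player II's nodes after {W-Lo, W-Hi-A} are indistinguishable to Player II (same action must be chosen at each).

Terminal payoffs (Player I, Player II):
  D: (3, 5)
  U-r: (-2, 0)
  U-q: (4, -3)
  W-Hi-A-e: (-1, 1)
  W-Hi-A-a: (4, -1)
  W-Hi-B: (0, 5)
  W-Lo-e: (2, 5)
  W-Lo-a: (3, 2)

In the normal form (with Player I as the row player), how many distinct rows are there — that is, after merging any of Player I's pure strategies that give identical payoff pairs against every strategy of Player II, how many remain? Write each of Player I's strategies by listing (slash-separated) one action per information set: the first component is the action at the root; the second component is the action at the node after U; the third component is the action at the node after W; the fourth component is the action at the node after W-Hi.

6

Player I has 24 pure strategies: D/r/Hi/A, D/r/Hi/B, D/r/Lo/A, D/r/Lo/B, D/q/Hi/A, D/q/Hi/B, D/q/Lo/A, D/q/Lo/B, U/r/Hi/A, U/r/Hi/B, U/r/Lo/A, U/r/Lo/B, U/q/Hi/A, U/q/Hi/B, U/q/Lo/A, U/q/Lo/B, W/r/Hi/A, W/r/Hi/B, W/r/Lo/A, W/r/Lo/B, W/q/Hi/A, W/q/Hi/B, W/q/Lo/A, W/q/Lo/B. Columns: e, a.
{D/r/Hi/A, D/r/Hi/B, D/r/Lo/A, D/r/Lo/B, D/q/Hi/A, D/q/Hi/B, D/q/Lo/A, D/q/Lo/B} → row (3,5) (3,5)
{U/r/Hi/A, U/r/Hi/B, U/r/Lo/A, U/r/Lo/B} → row (-2,0) (-2,0)
{U/q/Hi/A, U/q/Hi/B, U/q/Lo/A, U/q/Lo/B} → row (4,-3) (4,-3)
{W/r/Hi/A, W/q/Hi/A} → row (-1,1) (4,-1)
{W/r/Hi/B, W/q/Hi/B} → row (0,5) (0,5)
{W/r/Lo/A, W/r/Lo/B, W/q/Lo/A, W/q/Lo/B} → row (2,5) (3,2)
That's 6 distinct rows out of 24 strategies.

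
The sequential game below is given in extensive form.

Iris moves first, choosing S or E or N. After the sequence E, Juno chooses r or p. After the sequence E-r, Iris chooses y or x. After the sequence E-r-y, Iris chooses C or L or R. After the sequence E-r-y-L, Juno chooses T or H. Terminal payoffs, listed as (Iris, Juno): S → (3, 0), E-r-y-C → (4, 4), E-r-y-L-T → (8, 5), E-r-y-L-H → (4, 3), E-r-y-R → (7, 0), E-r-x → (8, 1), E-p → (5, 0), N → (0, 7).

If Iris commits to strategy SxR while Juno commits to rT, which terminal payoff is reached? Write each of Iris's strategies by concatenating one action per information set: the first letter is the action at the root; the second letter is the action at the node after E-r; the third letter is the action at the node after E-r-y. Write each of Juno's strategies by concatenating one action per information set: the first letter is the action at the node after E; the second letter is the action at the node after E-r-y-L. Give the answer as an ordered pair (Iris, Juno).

(3, 0)

Trace the play path from the root:
  Iris plays S
→ terminal payoff (3, 0).
(Iris's choice at the node after E-r is never reached on this path, so it doesn't affect the outcome.)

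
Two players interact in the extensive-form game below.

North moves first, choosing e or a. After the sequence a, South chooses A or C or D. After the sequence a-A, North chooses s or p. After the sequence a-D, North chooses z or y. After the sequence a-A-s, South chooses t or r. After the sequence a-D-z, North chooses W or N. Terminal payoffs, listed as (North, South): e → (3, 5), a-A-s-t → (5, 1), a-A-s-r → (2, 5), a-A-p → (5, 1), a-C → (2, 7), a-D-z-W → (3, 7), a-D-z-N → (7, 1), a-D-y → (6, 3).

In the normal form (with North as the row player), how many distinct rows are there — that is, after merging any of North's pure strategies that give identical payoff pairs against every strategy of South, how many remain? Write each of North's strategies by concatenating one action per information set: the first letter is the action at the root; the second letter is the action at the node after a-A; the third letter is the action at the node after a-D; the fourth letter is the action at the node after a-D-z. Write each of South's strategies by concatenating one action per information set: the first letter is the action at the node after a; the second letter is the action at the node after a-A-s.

7

North has 16 pure strategies: eszW, eszN, esyW, esyN, epzW, epzN, epyW, epyN, aszW, aszN, asyW, asyN, apzW, apzN, apyW, apyN. Columns: At, Ar, Ct, Cr, Dt, Dr.
{eszW, eszN, esyW, esyN, epzW, epzN, epyW, epyN} → row (3,5) (3,5) (3,5) (3,5) (3,5) (3,5)
{aszW} → row (5,1) (2,5) (2,7) (2,7) (3,7) (3,7)
{aszN} → row (5,1) (2,5) (2,7) (2,7) (7,1) (7,1)
{asyW, asyN} → row (5,1) (2,5) (2,7) (2,7) (6,3) (6,3)
{apzW} → row (5,1) (5,1) (2,7) (2,7) (3,7) (3,7)
{apzN} → row (5,1) (5,1) (2,7) (2,7) (7,1) (7,1)
{apyW, apyN} → row (5,1) (5,1) (2,7) (2,7) (6,3) (6,3)
That's 7 distinct rows out of 16 strategies.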